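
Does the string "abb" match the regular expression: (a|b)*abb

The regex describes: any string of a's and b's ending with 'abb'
Yes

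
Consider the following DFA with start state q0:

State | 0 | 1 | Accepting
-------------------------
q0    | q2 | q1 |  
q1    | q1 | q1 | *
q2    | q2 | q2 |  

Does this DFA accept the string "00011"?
Start in q0.
Read '0': q0 → q2
Read '0': q2 → q2
Read '0': q2 → q2
Read '1': q2 → q2
Read '1': q2 → q2
Final state q2 is not accepting, so the string is rejected.

Final answer: No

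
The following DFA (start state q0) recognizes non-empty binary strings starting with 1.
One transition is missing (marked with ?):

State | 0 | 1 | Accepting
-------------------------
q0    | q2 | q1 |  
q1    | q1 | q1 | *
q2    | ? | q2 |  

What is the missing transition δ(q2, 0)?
q2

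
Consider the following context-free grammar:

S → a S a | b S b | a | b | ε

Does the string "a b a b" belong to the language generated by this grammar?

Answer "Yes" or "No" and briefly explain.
Every production places the same symbol at both ends (or yields a single symbol / ε), so every derived string is a palindrome. a b a b reversed is b a b a ≠ a b a b, so it is not a palindrome and cannot be derived (already the first step fails: the string starts with a but ends with b, so neither S → a S a nor S → b S b fits).

Final answer: No - no valid derivation exists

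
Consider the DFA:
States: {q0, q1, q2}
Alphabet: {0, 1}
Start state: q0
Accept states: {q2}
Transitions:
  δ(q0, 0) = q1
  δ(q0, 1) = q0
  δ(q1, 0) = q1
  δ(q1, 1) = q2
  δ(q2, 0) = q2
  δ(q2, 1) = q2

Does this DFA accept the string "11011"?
Processing string "11011":
  q0 --1--> q0
  q0 --1--> q0
  q0 --0--> q1
  q1 --1--> q2
  q2 --1--> q2
Final state: q2
Accept states: {q2}
q2 is an accept state, so the string is accepted.

Final answer: Yes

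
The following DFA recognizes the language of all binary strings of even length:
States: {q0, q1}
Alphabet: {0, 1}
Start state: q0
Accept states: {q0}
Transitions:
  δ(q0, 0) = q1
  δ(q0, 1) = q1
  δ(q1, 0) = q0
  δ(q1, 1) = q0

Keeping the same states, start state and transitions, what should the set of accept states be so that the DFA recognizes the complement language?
The DFA is complete (every state has a transition on every symbol), so the complement
is recognized by the same DFA with accepting and non-accepting states swapped.
Original accept states: {q0}
Complement accept states = All states - Original accept states
= {q0, q1} - {q0}
= {q1}
Complement language: strings of ODD length

Final answer: {q1}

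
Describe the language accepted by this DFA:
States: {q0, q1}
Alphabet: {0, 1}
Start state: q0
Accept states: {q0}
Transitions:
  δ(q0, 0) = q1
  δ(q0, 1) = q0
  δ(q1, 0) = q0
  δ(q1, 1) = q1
Analyzing the DFA structure:
Start state: q0
Accept states: {q0}
Interpreting what each state remembers (checking against the transitions):
  q0: an even number of 0s has been read so far
  q1: an odd number of 0s has been read so far
  δ(q0, 0): in q0 (an even number of 0s has been read so far), after reading 0 we have: an odd number of 0s has been read so far → q1
  δ(q0, 1): in q0 (an even number of 0s has been read so far), after reading 1 we have: an even number of 0s has been read so far → q0
  δ(q1, 0): in q1 (an odd number of 0s has been read so far), after reading 0 we have: an even number of 0s has been read so far → q0
  δ(q1, 1): in q1 (an odd number of 0s has been read so far), after reading 1 we have: an odd number of 0s has been read so far → q1
A string is accepted iff it ends in {q0}, i.e. an even number of 0s has been read so far.
Language: All binary strings with an even number of 0s

Final answer: All binary strings with an even number of 0s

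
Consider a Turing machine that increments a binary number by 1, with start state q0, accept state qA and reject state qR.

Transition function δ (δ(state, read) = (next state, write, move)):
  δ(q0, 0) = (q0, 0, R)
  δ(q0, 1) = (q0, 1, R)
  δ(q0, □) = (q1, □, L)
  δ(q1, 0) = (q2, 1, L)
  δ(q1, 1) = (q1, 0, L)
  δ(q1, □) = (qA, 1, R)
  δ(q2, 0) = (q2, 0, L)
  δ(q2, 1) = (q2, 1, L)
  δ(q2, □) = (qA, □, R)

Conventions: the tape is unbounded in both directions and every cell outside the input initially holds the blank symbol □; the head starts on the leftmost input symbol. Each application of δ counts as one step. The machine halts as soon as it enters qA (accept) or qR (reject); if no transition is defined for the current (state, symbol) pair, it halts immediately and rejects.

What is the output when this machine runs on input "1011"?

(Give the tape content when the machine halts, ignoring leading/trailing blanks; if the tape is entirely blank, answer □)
Step 0: [q0]1011 (head at position 0)
Step 1: δ(q0, 1) = (q0, 1, R)  ⊢  1[q0]011 (head at position 1)
Step 2: δ(q0, 0) = (q0, 0, R)  ⊢  10[q0]11 (head at position 2)
Step 3: δ(q0, 1) = (q0, 1, R)  ⊢  101[q0]1 (head at position 3)
Step 4: δ(q0, 1) = (q0, 1, R)  ⊢  1011[q0]□ (head at position 4)
Step 5: δ(q0, □) = (q1, □, L)  ⊢  101[q1]1□ (head at position 3)
Step 6: δ(q1, 1) = (q1, 0, L)  ⊢  10[q1]10□ (head at position 2)
Step 7: δ(q1, 1) = (q1, 0, L)  ⊢  1[q1]000□ (head at position 1)
Step 8: δ(q1, 0) = (q2, 1, L)  ⊢  [q2]1100□ (head at position 0)
Step 9: δ(q2, 1) = (q2, 1, L)  ⊢  [q2]□1100□ (head at position -1)
Step 10: δ(q2, □) = (qA, □, R)  ⊢  □[qA]1100□ (head at position 0)
The machine is in qA, so it halts and accepts.
Tape content when halted (ignoring surrounding blanks): 1100

Final answer: Output: 1100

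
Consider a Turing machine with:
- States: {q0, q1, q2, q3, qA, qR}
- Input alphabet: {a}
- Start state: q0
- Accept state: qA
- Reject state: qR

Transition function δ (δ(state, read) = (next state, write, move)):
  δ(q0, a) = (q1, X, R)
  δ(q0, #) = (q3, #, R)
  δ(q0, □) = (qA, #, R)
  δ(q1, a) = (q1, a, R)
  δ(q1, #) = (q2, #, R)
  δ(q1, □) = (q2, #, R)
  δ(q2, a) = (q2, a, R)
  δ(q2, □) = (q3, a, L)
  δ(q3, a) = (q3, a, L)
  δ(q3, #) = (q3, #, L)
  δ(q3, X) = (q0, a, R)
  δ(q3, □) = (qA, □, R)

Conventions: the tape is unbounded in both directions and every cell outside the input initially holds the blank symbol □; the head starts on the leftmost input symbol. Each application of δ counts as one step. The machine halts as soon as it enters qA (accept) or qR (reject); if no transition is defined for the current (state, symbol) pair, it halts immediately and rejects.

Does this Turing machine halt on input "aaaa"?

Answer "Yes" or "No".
Trace (configuration after each step, as tape_left[state]tape_right with head position):
Step 0: [q0]aaaa (head at position 0)
Step 1: X[q1]aaa (head 1)
Step 2: Xa[q1]aa (head 2)
Step 3: Xaa[q1]a (head 3)
Step 4: Xaaa[q1]□ (head 4)
Step 5: Xaaa#[q2]□ (head 5)
Step 6: Xaaa[q3]#a (head 4)
Step 7: Xaa[q3]a#a (head 3)
Step 8: Xa[q3]aa#a (head 2)
Step 9: X[q3]aaa#a (head 1)
Step 10: [q3]Xaaa#a (head 0)
Step 11: a[q0]aaa#a (head 1)
Step 12: aX[q1]aa#a (head 2)
Step 13: aXa[q1]a#a (head 3)
Step 14: aXaa[q1]#a (head 4)
Step 15: aXaa#[q2]a (head 5)
Step 16: aXaa#a[q2]□ (head 6)
Step 17: aXaa#[q3]aa (head 5)
Step 18: aXaa[q3]#aa (head 4)
Step 19: aXa[q3]a#aa (head 3)
Step 20: aX[q3]aa#aa (head 2)
Step 21: a[q3]Xaa#aa (head 1)
Step 22: aa[q0]aa#aa (head 2)
Step 23: aaX[q1]a#aa (head 3)
Step 24: aaXa[q1]#aa (head 4)
Step 25: aaXa#[q2]aa (head 5)
Step 26: aaXa#a[q2]a (head 6)
Step 27: aaXa#aa[q2]□ (head 7)
Step 28: aaXa#a[q3]aa (head 6)
Step 29: aaXa#[q3]aaa (head 5)
Step 30: aaXa[q3]#aaa (head 4)
Step 31: aaX[q3]a#aaa (head 3)
Step 32: aa[q3]Xa#aaa (head 2)
Step 33: aaa[q0]a#aaa (head 3)
Step 34: aaaX[q1]#aaa (head 4)
Step 35: aaaX#[q2]aaa (head 5)
Step 36: aaaX#a[q2]aa (head 6)
Step 37: aaaX#aa[q2]a (head 7)
Step 38: aaaX#aaa[q2]□ (head 8)
Step 39: aaaX#aa[q3]aa (head 7)
Step 40: aaaX#a[q3]aaa (head 6)
Step 41: aaaX#[q3]aaaa (head 5)
Step 42: aaaX[q3]#aaaa (head 4)
Step 43: aaa[q3]X#aaaa (head 3)
Step 44: aaaa[q0]#aaaa (head 4)
Step 45: aaaa#[q3]aaaa (head 5)
Step 46: aaaa[q3]#aaaa (head 4)
Step 47: aaa[q3]a#aaaa (head 3)
Step 48: aa[q3]aa#aaaa (head 2)
Step 49: a[q3]aaa#aaaa (head 1)
Step 50: [q3]aaaa#aaaa (head 0)
Step 51: [q3]□aaaa#aaaa (head -1)
Step 52: □[qA]aaaa#aaaa (head 0)
The machine is in qA, so it halts and accepts.
It halts after 52 steps.

Final answer: Yes - halts after 52 steps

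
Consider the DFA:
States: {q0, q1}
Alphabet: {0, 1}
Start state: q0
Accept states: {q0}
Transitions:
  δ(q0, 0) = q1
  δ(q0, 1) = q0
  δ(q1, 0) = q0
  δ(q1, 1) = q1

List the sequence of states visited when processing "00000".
Starting at q0
Read '0': q0 -> q1
Read '0': q1 -> q0
Read '0': q0 -> q1
Read '0': q1 -> q0
Read '0': q0 -> q1

Final answer: q0 -> q1 -> q0 -> q1 -> q0 -> q1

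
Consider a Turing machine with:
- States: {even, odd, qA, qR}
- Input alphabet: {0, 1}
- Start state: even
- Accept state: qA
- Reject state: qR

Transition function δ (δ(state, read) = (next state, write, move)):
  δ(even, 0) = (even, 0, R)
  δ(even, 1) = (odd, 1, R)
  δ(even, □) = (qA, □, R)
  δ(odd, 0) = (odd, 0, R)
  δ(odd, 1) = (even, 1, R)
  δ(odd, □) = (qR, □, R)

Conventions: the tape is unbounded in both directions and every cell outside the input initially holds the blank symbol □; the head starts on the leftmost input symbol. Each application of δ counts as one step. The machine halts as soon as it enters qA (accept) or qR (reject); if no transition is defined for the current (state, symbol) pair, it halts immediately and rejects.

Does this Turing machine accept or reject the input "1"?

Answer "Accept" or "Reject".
Step 0: [even]1 (head at position 0)
Step 1: δ(even, 1) = (odd, 1, R)  ⊢  1[odd]□ (head at position 1)
Step 2: δ(odd, □) = (qR, □, R)  ⊢  1□[qR]□ (head at position 2)
The machine is in qR, so it halts and rejects.

Final answer: Reject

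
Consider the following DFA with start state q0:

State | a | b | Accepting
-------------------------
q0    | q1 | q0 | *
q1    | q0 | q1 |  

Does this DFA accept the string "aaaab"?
Start in q0.
Read 'a': q0 → q1
Read 'a': q1 → q0
Read 'a': q0 → q1
Read 'a': q1 → q0
Read 'b': q0 → q0
Final state q0 is accepting, so the string is accepted.

Final answer: Yes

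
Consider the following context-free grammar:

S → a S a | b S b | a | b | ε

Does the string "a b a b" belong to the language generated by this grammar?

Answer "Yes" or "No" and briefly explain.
Every production places the same symbol at both ends (or yields a single symbol / ε), so every derived string is a palindrome. a b a b reversed is b a b a ≠ a b a b, so it is not a palindrome and cannot be derived (already the first step fails: the string starts with a but ends with b, so neither S → a S a nor S → b S b fits).

Final answer: No - no valid derivation exists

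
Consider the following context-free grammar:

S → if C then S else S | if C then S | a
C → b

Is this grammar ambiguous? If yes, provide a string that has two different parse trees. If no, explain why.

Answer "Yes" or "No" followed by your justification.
The 'dangling else' can attach to either if. Two leftmost derivations of  if b then if b then a else a:
  (1) S ⇒ if C then S else S ⇒ if b then S else S ⇒ if b then if C then S else S ⇒ if b then if b then S else S ⇒ if b then if b then a else S ⇒ if b then if b then a else a   (else belongs to the outer if)
  (2) S ⇒ if C then S ⇒ if b then S ⇒ if b then if C then S else S ⇒ if b then if b then S else S ⇒ if b then if b then a else S ⇒ if b then if b then a else a   (else belongs to the inner if)
Two distinct parse trees for the same string, so the grammar is ambiguous.

Final answer: Yes - the string 'if b then if b then a else a' has two distinct leftmost derivations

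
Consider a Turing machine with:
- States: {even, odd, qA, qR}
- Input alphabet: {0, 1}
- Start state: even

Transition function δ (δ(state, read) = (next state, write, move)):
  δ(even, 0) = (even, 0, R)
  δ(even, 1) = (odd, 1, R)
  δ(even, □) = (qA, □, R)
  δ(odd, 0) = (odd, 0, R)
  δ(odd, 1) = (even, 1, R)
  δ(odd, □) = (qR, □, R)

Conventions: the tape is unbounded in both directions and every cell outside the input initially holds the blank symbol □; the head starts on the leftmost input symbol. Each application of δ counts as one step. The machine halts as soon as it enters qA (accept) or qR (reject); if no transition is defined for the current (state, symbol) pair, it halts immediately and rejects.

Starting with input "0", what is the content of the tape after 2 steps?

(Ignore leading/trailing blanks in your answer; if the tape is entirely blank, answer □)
Step 0: [even]0 (head at position 0)
Step 1: δ(even, 0) = (even, 0, R)  ⊢  0[even]□ (head at position 1)
Step 2: δ(even, □) = (qA, □, R)  ⊢  0□[qA]□ (head at position 2)
Tape after 2 steps (ignoring surrounding blanks): 0

Final answer: Tape: 0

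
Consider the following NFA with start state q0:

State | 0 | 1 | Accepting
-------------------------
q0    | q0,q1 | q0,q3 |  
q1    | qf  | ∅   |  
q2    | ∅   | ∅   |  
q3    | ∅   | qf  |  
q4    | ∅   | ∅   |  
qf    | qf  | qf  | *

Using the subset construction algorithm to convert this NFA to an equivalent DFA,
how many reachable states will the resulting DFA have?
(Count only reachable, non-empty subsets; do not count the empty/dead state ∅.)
Start subset: {q0}
{q0}: on 0 → {q0, q1}, on 1 → {q0, q3}
{q0, q1}: on 0 → {q0, q1, qf}, on 1 → {q0, q3}
{q0, q3}: on 0 → {q0, q1}, on 1 → {q0, q3, qf}
{q0, q1, qf}: on 0 → {q0, q1, qf}, on 1 → {q0, q3, qf}
{q0, q3, qf}: on 0 → {q0, q1, qf}, on 1 → {q0, q3, qf}
Reachable non-empty subsets: {q0}, {q0, q1}, {q0, q3}, {q0, q1, qf}, {q0, q3, qf} — 5 in total.

Final answer: 5 states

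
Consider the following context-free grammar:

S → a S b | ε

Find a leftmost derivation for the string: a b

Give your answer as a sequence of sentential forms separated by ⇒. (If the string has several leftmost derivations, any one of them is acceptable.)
Start with S.
Step 1: the leftmost non-terminal is S; apply S → a S b:  a S b
Step 2: the leftmost non-terminal is S; apply S → ε:  a b

Final answer: S ⇒ a S b ⇒ a b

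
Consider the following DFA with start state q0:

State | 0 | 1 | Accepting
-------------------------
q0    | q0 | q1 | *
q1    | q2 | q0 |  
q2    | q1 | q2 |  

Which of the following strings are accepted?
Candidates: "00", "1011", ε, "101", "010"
"00": q0 → q0 → q0; q0 is accepting → accepted
"1011": q0 → q1 → q2 → q2 → q2; q2 is not accepting → rejected
ε: q0; q0 is accepting → accepted
"101": q0 → q1 → q2 → q2; q2 is not accepting → rejected
"010": q0 → q0 → q1 → q2; q2 is not accepting → rejected

Final answer: "00", ε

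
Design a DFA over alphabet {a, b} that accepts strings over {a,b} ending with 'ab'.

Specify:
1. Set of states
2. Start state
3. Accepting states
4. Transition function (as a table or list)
One valid DFA (any DFA recognizing the same language is acceptable):
States: {q0, q1, q2}
Start: q0
Accepting: {q2}
Transitions (accepting states marked with *):
State | a | b | Accepting
-------------------------
q0    | q1 | q0 |  
q1    | q1 | q2 |  
q2    | q1 | q0 | *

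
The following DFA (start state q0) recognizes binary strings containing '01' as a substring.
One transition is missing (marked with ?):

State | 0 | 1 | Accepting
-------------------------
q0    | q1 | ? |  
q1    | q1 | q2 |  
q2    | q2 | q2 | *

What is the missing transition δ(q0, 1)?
q0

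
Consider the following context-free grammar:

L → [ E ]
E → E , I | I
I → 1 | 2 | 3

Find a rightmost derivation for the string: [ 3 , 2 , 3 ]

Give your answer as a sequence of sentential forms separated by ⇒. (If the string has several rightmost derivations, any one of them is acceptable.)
Start with L.
Step 1: the rightmost non-terminal is L; apply L → [ E ]:  [ E ]
Step 2: the rightmost non-terminal is E; apply E → E , I:  [ E , I ]
Step 3: the rightmost non-terminal is I; apply I → 3:  [ E , 3 ]
Step 4: the rightmost non-terminal is E; apply E → E , I:  [ E , I , 3 ]
Step 5: the rightmost non-terminal is I; apply I → 2:  [ E , 2 , 3 ]
Step 6: the rightmost non-terminal is E; apply E → I:  [ I , 2 , 3 ]
Step 7: the rightmost non-terminal is I; apply I → 3:  [ 3 , 2 , 3 ]

Final answer: L ⇒ [ E ] ⇒ [ E , I ] ⇒ [ E , 3 ] ⇒ [ E , I , 3 ] ⇒ [ E , 2 , 3 ] ⇒ [ I , 2 , 3 ] ⇒ [ 3 , 2 , 3 ]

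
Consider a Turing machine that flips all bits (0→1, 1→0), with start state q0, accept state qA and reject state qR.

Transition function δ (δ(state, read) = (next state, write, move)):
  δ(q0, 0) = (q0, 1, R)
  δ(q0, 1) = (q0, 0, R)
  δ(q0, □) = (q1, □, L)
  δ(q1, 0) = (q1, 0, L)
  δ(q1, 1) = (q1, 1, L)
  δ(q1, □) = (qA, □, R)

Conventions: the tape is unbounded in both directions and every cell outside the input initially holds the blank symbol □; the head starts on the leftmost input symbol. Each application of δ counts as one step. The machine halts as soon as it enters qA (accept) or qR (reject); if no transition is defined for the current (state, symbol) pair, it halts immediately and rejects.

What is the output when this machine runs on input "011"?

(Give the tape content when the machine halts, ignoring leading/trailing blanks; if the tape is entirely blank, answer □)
Step 0: [q0]011 (head at position 0)
Step 1: δ(q0, 0) = (q0, 1, R)  ⊢  1[q0]11 (head at position 1)
Step 2: δ(q0, 1) = (q0, 0, R)  ⊢  10[q0]1 (head at position 2)
Step 3: δ(q0, 1) = (q0, 0, R)  ⊢  100[q0]□ (head at position 3)
Step 4: δ(q0, □) = (q1, □, L)  ⊢  10[q1]0□ (head at position 2)
Step 5: δ(q1, 0) = (q1, 0, L)  ⊢  1[q1]00□ (head at position 1)
Step 6: δ(q1, 0) = (q1, 0, L)  ⊢  [q1]100□ (head at position 0)
Step 7: δ(q1, 1) = (q1, 1, L)  ⊢  [q1]□100□ (head at position -1)
Step 8: δ(q1, □) = (qA, □, R)  ⊢  □[qA]100□ (head at position 0)
The machine is in qA, so it halts and accepts.
Tape content when halted (ignoring surrounding blanks): 100

Final answer: Output: 100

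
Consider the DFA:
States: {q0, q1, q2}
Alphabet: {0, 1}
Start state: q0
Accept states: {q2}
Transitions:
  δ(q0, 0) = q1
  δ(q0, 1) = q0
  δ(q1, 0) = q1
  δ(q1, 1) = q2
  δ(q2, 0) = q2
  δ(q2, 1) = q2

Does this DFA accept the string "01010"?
Processing string "01010":
  q0 --0--> q1
  q1 --1--> q2
  q2 --0--> q2
  q2 --1--> q2
  q2 --0--> q2
Final state: q2
Accept states: {q2}
q2 is an accept state, so the string is accepted.

Final answer: Yes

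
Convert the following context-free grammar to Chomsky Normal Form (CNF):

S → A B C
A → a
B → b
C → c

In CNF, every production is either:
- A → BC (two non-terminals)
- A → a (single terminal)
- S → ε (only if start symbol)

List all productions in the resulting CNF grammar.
The grammar has no ε-productions or unit productions to eliminate.
A → a is already in CNF (single terminal) – keep it.
B → b is already in CNF (single terminal) – keep it.
C → c is already in CNF (single terminal) – keep it.
S → A B C has 3 symbols on the right: break it into binary productions S → A X0, X0 → B C.
Resulting CNF grammar (5 productions): A → a; B → b; C → c; S → A X0; X0 → B C

Final answer: A → a; B → b; C → c; S → A X0; X0 → B C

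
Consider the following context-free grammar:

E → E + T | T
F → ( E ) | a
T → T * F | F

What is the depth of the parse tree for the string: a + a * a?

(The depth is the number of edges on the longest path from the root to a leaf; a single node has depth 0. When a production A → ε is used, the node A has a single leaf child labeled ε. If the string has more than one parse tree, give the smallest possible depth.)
The grammar is unambiguous; the parse tree of a + a * a is:
E → E + T at the root (depth 0).
  Left E (depth 1) → T (2) → F (3) → a (4).
  Right T (depth 1) → T * F; that T (2) → F (3) → a (4); F (2) → a (3).
The longest root-to-leaf paths have 4 edges.
Depth = 4.

Final answer: 4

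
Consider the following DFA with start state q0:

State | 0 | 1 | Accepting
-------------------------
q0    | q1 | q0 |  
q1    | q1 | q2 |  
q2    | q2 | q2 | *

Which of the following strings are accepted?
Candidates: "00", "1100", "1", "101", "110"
"00": q0 → q1 → q1; q1 is not accepting → rejected
"1100": q0 → q0 → q0 → q1 → q1; q1 is not accepting → rejected
"1": q0 → q0; q0 is not accepting → rejected
"101": q0 → q0 → q1 → q2; q2 is accepting → accepted
"110": q0 → q0 → q0 → q1; q1 is not accepting → rejected

Final answer: "101"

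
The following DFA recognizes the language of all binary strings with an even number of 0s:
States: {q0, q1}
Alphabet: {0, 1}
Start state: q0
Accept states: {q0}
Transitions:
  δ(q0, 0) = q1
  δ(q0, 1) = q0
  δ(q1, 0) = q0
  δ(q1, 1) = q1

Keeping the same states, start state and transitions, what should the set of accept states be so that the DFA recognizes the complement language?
The DFA is complete (every state has a transition on every symbol), so the complement
is recognized by the same DFA with accepting and non-accepting states swapped.
Original accept states: {q0}
Complement accept states = All states - Original accept states
= {q0, q1} - {q0}
= {q1}
Complement language: strings with an ODD number of 0s

Final answer: {q1}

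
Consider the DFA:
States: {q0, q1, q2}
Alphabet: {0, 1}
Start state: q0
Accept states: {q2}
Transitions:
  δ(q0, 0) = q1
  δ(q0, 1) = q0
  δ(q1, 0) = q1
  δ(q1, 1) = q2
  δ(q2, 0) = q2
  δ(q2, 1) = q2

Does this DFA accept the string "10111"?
Processing string "10111":
  q0 --1--> q0
  q0 --0--> q1
  q1 --1--> q2
  q2 --1--> q2
  q2 --1--> q2
Final state: q2
Accept states: {q2}
q2 is an accept state, so the string is accepted.

Final answer: Yes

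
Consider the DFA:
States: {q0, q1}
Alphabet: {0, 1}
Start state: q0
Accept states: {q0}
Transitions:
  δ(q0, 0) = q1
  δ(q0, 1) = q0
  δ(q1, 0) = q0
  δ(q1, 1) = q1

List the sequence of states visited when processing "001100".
Starting at q0
Read '0': q0 -> q1
Read '0': q1 -> q0
Read '1': q0 -> q0
Read '1': q0 -> q0
Read '0': q0 -> q1
Read '0': q1 -> q0

Final answer: q0 -> q1 -> q0 -> q0 -> q0 -> q1 -> q0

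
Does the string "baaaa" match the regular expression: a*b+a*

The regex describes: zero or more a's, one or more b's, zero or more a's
Yes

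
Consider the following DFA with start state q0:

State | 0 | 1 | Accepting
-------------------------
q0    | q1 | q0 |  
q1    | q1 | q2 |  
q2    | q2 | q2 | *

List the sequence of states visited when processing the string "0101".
q0 → q1 → q2 → q2 → q2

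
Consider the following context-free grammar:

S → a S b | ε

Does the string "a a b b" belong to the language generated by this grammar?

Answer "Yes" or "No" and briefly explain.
A derivation exists: S ⇒ a S b ⇒ a a S b b ⇒ a a b b (using S → a S b twice, then S → ε).

Final answer: Yes - a valid derivation exists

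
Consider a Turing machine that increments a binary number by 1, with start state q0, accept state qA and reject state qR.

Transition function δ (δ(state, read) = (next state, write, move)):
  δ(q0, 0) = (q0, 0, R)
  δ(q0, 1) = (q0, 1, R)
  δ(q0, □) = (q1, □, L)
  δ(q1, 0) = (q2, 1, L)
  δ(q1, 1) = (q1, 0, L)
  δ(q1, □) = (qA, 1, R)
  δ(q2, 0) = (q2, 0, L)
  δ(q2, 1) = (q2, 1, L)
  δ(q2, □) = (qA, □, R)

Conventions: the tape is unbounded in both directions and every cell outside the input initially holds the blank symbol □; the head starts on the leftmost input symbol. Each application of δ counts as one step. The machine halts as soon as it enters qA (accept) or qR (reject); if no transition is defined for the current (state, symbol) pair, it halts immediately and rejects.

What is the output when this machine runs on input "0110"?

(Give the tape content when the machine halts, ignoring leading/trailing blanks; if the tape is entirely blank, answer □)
Step 0: [q0]0110 (head at position 0)
Step 1: δ(q0, 0) = (q0, 0, R)  ⊢  0[q0]110 (head at position 1)
Step 2: δ(q0, 1) = (q0, 1, R)  ⊢  01[q0]10 (head at position 2)
Step 3: δ(q0, 1) = (q0, 1, R)  ⊢  011[q0]0 (head at position 3)
Step 4: δ(q0, 0) = (q0, 0, R)  ⊢  0110[q0]□ (head at position 4)
Step 5: δ(q0, □) = (q1, □, L)  ⊢  011[q1]0□ (head at position 3)
Step 6: δ(q1, 0) = (q2, 1, L)  ⊢  01[q2]11□ (head at position 2)
Step 7: δ(q2, 1) = (q2, 1, L)  ⊢  0[q2]111□ (head at position 1)
Step 8: δ(q2, 1) = (q2, 1, L)  ⊢  [q2]0111□ (head at position 0)
Step 9: δ(q2, 0) = (q2, 0, L)  ⊢  [q2]□0111□ (head at position -1)
Step 10: δ(q2, □) = (qA, □, R)  ⊢  □[qA]0111□ (head at position 0)
The machine is in qA, so it halts and accepts.
Tape content when halted (ignoring surrounding blanks): 0111

Final answer: Output: 0111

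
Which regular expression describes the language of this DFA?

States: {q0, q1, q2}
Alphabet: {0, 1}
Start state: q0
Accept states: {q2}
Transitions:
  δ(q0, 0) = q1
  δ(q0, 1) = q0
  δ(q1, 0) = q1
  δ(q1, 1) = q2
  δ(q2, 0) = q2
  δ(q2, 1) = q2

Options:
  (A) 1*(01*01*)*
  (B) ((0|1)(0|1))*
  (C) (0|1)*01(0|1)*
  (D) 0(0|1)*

Testing sample strings against the DFA:
  '01110' -> accepted
  '00000' -> rejected
  '000' -> rejected
  '0010' -> accepted
Checking each option for a counterexample:
  (A) 1*(01*01*)*: ε is rejected by the DFA but matches the regex → eliminated
  (B) ((0|1)(0|1))*: ε is rejected by the DFA but matches the regex → eliminated
  (C) (0|1)*01(0|1)*: agrees with the DFA on all strings of length ≤ 4
  (D) 0(0|1)*: '0' is rejected by the DFA but matches the regex → eliminated
Only (C) (0|1)*01(0|1)* is consistent with the DFA.

Final answer: (C) (0|1)*01(0|1)*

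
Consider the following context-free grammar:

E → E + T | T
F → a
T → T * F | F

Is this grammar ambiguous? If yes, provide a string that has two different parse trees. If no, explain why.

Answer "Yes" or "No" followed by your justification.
This is the standard stratified expression grammar: '+' is introduced only by the left-recursive rule E → E + T and '*' only by the left-recursive rule T → T * F, with F → a. For any string, the last '+' must be the one produced at the root E (everything after it is a T containing no '+'), and likewise within each T the last '*' is produced at its root. This fixes the parse tree uniquely (left-associative, '*' binding tighter than '+'), so every string has exactly one parse tree.

Final answer: No - the grammar is unambiguous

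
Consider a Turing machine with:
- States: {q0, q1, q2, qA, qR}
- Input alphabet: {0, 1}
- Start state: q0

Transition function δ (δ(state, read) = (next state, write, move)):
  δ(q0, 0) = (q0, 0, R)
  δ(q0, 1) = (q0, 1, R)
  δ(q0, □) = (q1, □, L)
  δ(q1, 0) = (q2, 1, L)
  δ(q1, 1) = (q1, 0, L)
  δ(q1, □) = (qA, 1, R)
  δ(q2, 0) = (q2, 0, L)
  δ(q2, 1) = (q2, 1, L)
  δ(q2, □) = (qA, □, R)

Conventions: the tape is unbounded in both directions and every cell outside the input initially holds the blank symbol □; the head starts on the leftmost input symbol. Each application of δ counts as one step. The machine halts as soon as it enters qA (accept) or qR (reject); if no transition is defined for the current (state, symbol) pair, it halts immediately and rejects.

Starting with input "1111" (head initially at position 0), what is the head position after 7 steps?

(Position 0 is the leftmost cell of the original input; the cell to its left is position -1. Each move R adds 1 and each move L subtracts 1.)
Step 0: [q0]1111 (head at position 0)
Step 1: δ(q0, 1) = (q0, 1, R)  ⊢  1[q0]111 (head at position 1)
Step 2: δ(q0, 1) = (q0, 1, R)  ⊢  11[q0]11 (head at position 2)
Step 3: δ(q0, 1) = (q0, 1, R)  ⊢  111[q0]1 (head at position 3)
Step 4: δ(q0, 1) = (q0, 1, R)  ⊢  1111[q0]□ (head at position 4)
Step 5: δ(q0, □) = (q1, □, L)  ⊢  111[q1]1□ (head at position 3)
Step 6: δ(q1, 1) = (q1, 0, L)  ⊢  11[q1]10□ (head at position 2)
Step 7: δ(q1, 1) = (q1, 0, L)  ⊢  1[q1]100□ (head at position 1)
Head position after 7 steps: 1

Final answer: Position 1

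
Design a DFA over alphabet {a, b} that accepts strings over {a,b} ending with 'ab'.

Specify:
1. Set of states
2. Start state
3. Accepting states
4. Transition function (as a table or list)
One valid DFA (any DFA recognizing the same language is acceptable):
States: {q0, q1, q2}
Start: q0
Accepting: {q2}
Transitions (accepting states marked with *):
State | a | b | Accepting
-------------------------
q0    | q1 | q0 |  
q1    | q1 | q2 |  
q2    | q1 | q0 | *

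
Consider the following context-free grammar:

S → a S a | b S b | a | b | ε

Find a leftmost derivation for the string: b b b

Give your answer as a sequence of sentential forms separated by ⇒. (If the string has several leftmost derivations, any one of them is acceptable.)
Start with S.
Step 1: the leftmost non-terminal is S; apply S → b S b:  b S b
Step 2: the leftmost non-terminal is S; apply S → b:  b b b

Final answer: S ⇒ b S b ⇒ b b b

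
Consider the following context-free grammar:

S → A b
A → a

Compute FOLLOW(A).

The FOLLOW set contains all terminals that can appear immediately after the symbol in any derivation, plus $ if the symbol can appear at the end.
A occurs only in S → A b, where it is immediately followed by the terminal b. So FOLLOW(A) = {b}.

Final answer: {b}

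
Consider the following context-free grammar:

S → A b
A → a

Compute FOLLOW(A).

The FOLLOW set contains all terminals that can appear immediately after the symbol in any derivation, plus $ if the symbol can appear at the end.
A occurs only in S → A b, where it is immediately followed by the terminal b. So FOLLOW(A) = {b}.

Final answer: {b}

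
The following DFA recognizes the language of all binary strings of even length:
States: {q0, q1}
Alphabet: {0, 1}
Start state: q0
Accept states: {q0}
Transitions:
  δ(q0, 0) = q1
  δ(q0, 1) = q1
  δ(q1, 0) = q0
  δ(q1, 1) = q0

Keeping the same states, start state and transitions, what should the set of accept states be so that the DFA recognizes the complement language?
The DFA is complete (every state has a transition on every symbol), so the complement
is recognized by the same DFA with accepting and non-accepting states swapped.
Original accept states: {q0}
Complement accept states = All states - Original accept states
= {q0, q1} - {q0}
= {q1}
Complement language: strings of ODD length

Final answer: {q1}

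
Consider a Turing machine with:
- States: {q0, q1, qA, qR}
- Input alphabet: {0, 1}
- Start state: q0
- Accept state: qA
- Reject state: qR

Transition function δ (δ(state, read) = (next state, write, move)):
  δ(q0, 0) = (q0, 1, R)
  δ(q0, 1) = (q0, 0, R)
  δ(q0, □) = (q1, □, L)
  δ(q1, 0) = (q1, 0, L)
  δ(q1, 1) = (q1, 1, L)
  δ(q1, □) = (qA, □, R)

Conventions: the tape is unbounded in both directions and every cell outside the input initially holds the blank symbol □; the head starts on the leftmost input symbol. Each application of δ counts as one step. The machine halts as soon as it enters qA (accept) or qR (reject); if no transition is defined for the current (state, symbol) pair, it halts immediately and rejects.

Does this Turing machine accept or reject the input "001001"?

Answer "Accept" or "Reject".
Step 0: [q0]001001 (head at position 0)
Step 1: δ(q0, 0) = (q0, 1, R)  ⊢  1[q0]01001 (head at position 1)
Step 2: δ(q0, 0) = (q0, 1, R)  ⊢  11[q0]1001 (head at position 2)
Step 3: δ(q0, 1) = (q0, 0, R)  ⊢  110[q0]001 (head at position 3)
Step 4: δ(q0, 0) = (q0, 1, R)  ⊢  1101[q0]01 (head at position 4)
Step 5: δ(q0, 0) = (q0, 1, R)  ⊢  11011[q0]1 (head at position 5)
Step 6: δ(q0, 1) = (q0, 0, R)  ⊢  110110[q0]□ (head at position 6)
Step 7: δ(q0, □) = (q1, □, L)  ⊢  11011[q1]0□ (head at position 5)
Step 8: δ(q1, 0) = (q1, 0, L)  ⊢  1101[q1]10□ (head at position 4)
Step 9: δ(q1, 1) = (q1, 1, L)  ⊢  110[q1]110□ (head at position 3)
Step 10: δ(q1, 1) = (q1, 1, L)  ⊢  11[q1]0110□ (head at position 2)
Step 11: δ(q1, 0) = (q1, 0, L)  ⊢  1[q1]10110□ (head at position 1)
Step 12: δ(q1, 1) = (q1, 1, L)  ⊢  [q1]110110□ (head at position 0)
Step 13: δ(q1, 1) = (q1, 1, L)  ⊢  [q1]□110110□ (head at position -1)
Step 14: δ(q1, □) = (qA, □, R)  ⊢  □[qA]110110□ (head at position 0)
The machine is in qA, so it halts and accepts.

Final answer: Accept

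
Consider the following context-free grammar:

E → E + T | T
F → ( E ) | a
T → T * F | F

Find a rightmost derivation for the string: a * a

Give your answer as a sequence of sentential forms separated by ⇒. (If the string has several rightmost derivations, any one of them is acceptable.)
Start with E.
Step 1: the rightmost non-terminal is E; apply E → T:  T
Step 2: the rightmost non-terminal is T; apply T → T * F:  T * F
Step 3: the rightmost non-terminal is F; apply F → a:  T * a
Step 4: the rightmost non-terminal is T; apply T → F:  F * a
Step 5: the rightmost non-terminal is F; apply F → a:  a * a

Final answer: E ⇒ T ⇒ T * F ⇒ T * a ⇒ F * a ⇒ a * a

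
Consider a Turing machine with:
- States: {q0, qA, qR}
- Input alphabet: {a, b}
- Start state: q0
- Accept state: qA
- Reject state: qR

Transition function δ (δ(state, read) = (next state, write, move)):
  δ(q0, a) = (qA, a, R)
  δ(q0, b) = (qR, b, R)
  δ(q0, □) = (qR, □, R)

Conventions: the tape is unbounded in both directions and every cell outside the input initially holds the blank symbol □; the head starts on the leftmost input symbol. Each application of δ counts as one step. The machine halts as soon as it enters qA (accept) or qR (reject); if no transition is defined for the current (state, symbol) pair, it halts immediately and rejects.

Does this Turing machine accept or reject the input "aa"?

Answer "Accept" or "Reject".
Step 0: [q0]aa (head at position 0)
Step 1: δ(q0, a) = (qA, a, R)  ⊢  a[qA]a (head at position 1)
The machine is in qA, so it halts and accepts.

Final answer: Accept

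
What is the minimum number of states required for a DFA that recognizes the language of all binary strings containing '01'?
Language: binary strings containing '01'
Lower bound (Myhill–Nerode): the prefixes ε, 0, 01 are pairwise distinguishable:
  ε vs 01: suffix ε distinguishes them (ε is rejected, 01 is accepted)
  0 vs 01: suffix ε distinguishes them (0 is rejected, 01 is accepted)
  ε vs 0: suffix 1 distinguishes them (ε·1 = 1 is rejected, 0·1 = 01 is accepted)
So any DFA needs at least 3 states.
Upper bound: a DFA with 3 states exists (one state per class above: 'no progress', 'last symbol 0', and 'seen 01' (accepting sink)).
Minimum states: 3

Final answer: 3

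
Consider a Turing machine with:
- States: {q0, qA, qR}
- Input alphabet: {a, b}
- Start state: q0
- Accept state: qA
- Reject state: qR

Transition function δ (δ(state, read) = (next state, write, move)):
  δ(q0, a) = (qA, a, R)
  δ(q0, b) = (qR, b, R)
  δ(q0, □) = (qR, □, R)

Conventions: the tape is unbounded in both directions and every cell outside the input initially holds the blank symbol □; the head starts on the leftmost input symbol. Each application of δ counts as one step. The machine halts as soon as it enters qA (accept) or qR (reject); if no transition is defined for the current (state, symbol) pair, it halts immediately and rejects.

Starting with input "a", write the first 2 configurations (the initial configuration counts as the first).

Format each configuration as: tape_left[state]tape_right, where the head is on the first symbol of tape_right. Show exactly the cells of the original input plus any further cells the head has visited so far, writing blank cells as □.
Step 0: [q0]a (head at position 0)
Step 1: δ(q0, a) = (qA, a, R)  ⊢  a[qA]□ (head at position 1)

Final answer: [q0]a ⊢ a[qA]□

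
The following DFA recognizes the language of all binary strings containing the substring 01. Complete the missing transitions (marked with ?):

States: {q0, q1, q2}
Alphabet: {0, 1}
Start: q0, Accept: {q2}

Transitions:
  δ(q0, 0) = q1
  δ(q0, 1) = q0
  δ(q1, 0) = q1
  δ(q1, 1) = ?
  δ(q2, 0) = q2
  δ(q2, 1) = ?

What each state remembers (consistent with the given transitions and accept states):
  q0: 01 not seen yet and the last symbol was not 0
  q1: 01 not seen yet and the last symbol was 0
  q2: the substring 01 has already been seen
Filling in the missing entries:
  δ(q1, 1): in q1 (01 not seen yet and the last symbol was 0), after reading 1 we have: the substring 01 has already been seen → q2
  δ(q2, 1): in q2 (the substring 01 has already been seen), after reading 1 we have: the substring 01 has already been seen → q2

Final answer: δ(q1, 1) = q2; δ(q2, 1) = q2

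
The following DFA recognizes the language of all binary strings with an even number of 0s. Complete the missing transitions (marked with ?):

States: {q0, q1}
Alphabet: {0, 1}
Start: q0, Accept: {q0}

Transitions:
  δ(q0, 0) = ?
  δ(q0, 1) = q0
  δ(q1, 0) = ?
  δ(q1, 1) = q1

What each state remembers (consistent with the given transitions and accept states):
  q0: an even number of 0s has been read so far
  q1: an odd number of 0s has been read so far
Filling in the missing entries:
  δ(q0, 0): in q0 (an even number of 0s has been read so far), after reading 0 we have: an odd number of 0s has been read so far → q1
  δ(q1, 0): in q1 (an odd number of 0s has been read so far), after reading 0 we have: an even number of 0s has been read so far → q0

Final answer: δ(q0, 0) = q1; δ(q1, 0) = q0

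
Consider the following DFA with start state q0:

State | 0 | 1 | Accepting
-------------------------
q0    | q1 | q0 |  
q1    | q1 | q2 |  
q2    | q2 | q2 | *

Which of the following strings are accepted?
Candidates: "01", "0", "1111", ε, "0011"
"01": q0 → q1 → q2; q2 is accepting → accepted
"0": q0 → q1; q1 is not accepting → rejected
"1111": q0 → q0 → q0 → q0 → q0; q0 is not accepting → rejected
ε: q0; q0 is not accepting → rejected
"0011": q0 → q1 → q1 → q2 → q2; q2 is accepting → accepted

Final answer: "01", "0011"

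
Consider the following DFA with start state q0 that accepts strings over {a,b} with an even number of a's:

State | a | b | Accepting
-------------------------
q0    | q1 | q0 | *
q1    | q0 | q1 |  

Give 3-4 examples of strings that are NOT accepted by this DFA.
Any strings that end in a non-accepting state work; for example:
"aaa": q0 → q1 → q0 → q1; q1 is not accepting → rejected
"bab": q0 → q0 → q1 → q1; q1 is not accepting → rejected
"bbab": q0 → q0 → q0 → q1 → q1; q1 is not accepting → rejected
"bbba": q0 → q0 → q0 → q0 → q1; q1 is not accepting → rejected

Final answer: "aaa", "bab", "bbab", "bbba"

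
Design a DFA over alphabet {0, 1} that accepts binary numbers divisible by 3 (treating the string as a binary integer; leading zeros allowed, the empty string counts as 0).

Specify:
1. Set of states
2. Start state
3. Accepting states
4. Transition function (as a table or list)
One valid DFA (any DFA recognizing the same language is acceptable):
States: {q0, q1, q2}
Start: q0
Accepting: {q0}
Transitions (accepting states marked with *):
State | 0 | 1 | Accepting
-------------------------
q0    | q0 | q1 | *
q1    | q2 | q0 |  
q2    | q1 | q2 |  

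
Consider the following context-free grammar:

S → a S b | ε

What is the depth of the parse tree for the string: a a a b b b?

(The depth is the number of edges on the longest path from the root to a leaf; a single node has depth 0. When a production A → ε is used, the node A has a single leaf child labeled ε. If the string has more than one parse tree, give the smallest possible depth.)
The only parse tree applies S → a S b 3 times (once per matching a…b pair) and then S → ε.
The S nodes sit at depths 0, 1, …, 3; the innermost S (depth 3) has the single child ε at depth 4.
The terminal leaves a, b are at depths 1..3, so the longest root-to-leaf path is S → S → … → S → ε with 4 edges.
Depth = 4.

Final answer: 4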